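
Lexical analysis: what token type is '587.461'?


Pattern: digits with a decimal point
Type: FLOAT_LITERAL


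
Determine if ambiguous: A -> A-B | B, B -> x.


precedence layered via separate nonterminal B: deterministic
Unambiguous


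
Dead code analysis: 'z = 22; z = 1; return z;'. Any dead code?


first assignment to z is overwritten before any read
Dead: 'z = 22'


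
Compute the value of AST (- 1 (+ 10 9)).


Evaluate inner: (+ 10 9) = 19
Evaluate root: (- 1 19) = -18
Result: -18


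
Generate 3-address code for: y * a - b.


Break into single-operator statements:
t1 = y * a
t2 = t1 - b


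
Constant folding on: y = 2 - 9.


2 - 9 = -7 at compile time
Optimized: y = -7


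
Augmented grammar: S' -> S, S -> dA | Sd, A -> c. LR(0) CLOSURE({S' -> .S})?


Start: S' -> .S
For each item with dot before a nonterminal B, add B -> .γ for every B-production
Closure: [S' -> .S, S -> .dA, S -> .Sd]


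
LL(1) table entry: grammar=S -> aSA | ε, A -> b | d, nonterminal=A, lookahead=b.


For [A, b]: 'b' ∈ FIRST(b)
Entry: A -> b


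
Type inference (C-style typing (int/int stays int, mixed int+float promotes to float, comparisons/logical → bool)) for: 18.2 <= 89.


Operand types: float <= int
Rule: comparison yields bool
Result type: bool


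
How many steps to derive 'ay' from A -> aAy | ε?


Derivation: A => aAy => ay
Steps: 2


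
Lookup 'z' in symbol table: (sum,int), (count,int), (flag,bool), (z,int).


Lookup 'z' → type int


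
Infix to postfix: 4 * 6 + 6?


Left to right (same or higher precedence on left)
Postfix: 4 6 * 6 +


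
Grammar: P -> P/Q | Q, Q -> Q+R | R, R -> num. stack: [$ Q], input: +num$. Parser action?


shift '+' to continue Q -> Q+R
Action: shift


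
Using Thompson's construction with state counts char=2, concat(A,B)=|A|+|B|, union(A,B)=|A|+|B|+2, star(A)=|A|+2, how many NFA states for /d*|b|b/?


Syntax tree has 3 char leaf(s), 2 union(s), 1 star(s)
chars contribute 3×2 = 6; each union adds +2; each star adds +2
Total: 6 + 4 + 2 = 12 states


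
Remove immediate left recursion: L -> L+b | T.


Left-recursive alternatives: L+b; non-recursive: T
Introduce L': L -> TL', L' -> +bL' | ε


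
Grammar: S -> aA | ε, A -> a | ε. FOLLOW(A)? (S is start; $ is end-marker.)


$ ∈ FOLLOW(S). For each A -> αBβ: add FIRST(β)\{ε} to FOLLOW(B); if β nullable, add FOLLOW(A).
FOLLOW(A) = {$}


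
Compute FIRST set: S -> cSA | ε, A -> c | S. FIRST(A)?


Per alternative of A: FIRST(c) = {c}; FIRST(S) = {c, ε}
FIRST(A) = {c, ε}


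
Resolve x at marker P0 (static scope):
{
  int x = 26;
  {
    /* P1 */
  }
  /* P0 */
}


x declared in the same block as P0
x = 26


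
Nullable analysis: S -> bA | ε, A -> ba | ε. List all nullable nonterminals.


A nonterminal is nullable iff some alternative derives ε (directly, or every symbol in it is nullable)
Nullable: {A, S}


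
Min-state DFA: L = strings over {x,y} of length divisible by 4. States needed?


Track length mod 4: states 0..3, accept at 0
Minimal DFA: 4 states


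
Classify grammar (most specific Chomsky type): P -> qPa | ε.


Single nonterminal LHS, but q^n a^n is not regular
Classification: Type 2 (Context-Free)


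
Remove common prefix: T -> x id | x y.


Common prefix: 'x'
Factored: T -> x T', T' -> id | y


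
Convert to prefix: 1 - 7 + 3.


left-to-right (same/higher precedence on left): tree is (+ (- 1 7) 3)
Prefix: + - 1 7 3


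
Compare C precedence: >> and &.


'>>' is shift (level 8); '&' is bitwise AND (level 5)
Higher level binds tighter
'>>' has higher precedence than '&'


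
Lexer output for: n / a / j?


Scan left to right, longest-match per lexeme
Tokens: ID(n), OP(/), ID(a), OP(/), ID(j)


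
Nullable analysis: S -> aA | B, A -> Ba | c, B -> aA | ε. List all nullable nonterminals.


A nonterminal is nullable iff some alternative derives ε (directly, or every symbol in it is nullable)
Nullable: {B, S}


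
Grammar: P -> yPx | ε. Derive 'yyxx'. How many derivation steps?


Derivation: P => yPx => yyPxx => yyxx
Steps: 3


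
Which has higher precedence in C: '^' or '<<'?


'<<' is shift (level 8); '^' is bitwise XOR (level 4)
Higher level binds tighter
'<<' has higher precedence than '^'


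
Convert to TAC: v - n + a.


Break into single-operator statements:
t1 = v - n
t2 = t1 + a


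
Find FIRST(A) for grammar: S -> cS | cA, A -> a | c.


Per alternative of A: FIRST(a) = {a}; FIRST(c) = {c}
FIRST(A) = {a, c}


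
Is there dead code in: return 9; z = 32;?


statement follows a return and is unreachable
Dead: 'z = 32'


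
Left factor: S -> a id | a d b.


Common prefix: 'a'
Factored: S -> a S', S' -> id | d b


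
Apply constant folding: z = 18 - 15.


18 - 15 = 3 at compile time
Optimized: z = 3


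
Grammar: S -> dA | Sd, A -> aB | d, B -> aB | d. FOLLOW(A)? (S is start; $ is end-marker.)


$ ∈ FOLLOW(S). For each A -> αBβ: add FIRST(β)\{ε} to FOLLOW(B); if β nullable, add FOLLOW(A).
FOLLOW(A) = {$, d}


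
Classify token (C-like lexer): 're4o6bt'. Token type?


Pattern: letter/underscore followed by alphanumerics, not a keyword
Type: IDENTIFIER


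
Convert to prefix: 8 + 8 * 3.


'*' binds tighter: tree is (+ 8 (* 8 3))
Prefix: + 8 * 8 3


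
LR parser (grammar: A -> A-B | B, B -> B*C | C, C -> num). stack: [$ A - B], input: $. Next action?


handle 'A-B' on top; lookahead ∈ FOLLOW(A) = {-, $}
Action: reduce (A -> A-B)


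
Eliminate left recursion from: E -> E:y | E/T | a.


Left-recursive alternatives: E:y, E/T; non-recursive: a
Introduce E': E -> aE', E' -> :yE' | /TE' | ε


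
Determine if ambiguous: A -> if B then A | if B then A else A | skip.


dangling else: 'if B then if B then skip else skip' parses two ways
Ambiguous


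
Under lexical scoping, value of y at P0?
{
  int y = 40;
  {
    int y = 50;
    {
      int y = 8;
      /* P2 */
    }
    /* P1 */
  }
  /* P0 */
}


y declared in the same block as P0
y = 40


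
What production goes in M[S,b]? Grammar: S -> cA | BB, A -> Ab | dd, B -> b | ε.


For [S, b]: 'b' ∈ FIRST(BB)
Entry: S -> BB


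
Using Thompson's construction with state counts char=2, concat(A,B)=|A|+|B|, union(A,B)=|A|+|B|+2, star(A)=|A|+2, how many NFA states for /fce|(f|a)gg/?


Syntax tree has 7 char leaf(s), 2 union(s), 0 star(s)
chars contribute 7×2 = 14; each union adds +2; each star adds +2
Total: 14 + 4 + 0 = 18 states


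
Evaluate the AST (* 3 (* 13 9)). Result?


Evaluate inner: (* 13 9) = 117
Evaluate root: (* 3 117) = 351
Result: 351


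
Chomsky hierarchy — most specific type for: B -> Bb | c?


Left-linear: every RHS is a terminal or one nonterminal followed by a terminal
Classification: Type 3 (Regular)


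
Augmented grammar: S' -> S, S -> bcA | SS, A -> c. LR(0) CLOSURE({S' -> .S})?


Start: S' -> .S
For each item with dot before a nonterminal B, add B -> .γ for every B-production
Closure: [S' -> .S, S -> .bcA, S -> .SS]


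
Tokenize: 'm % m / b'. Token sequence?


Scan left to right, longest-match per lexeme
Tokens: ID(m), OP(%), ID(m), OP(/), ID(b)


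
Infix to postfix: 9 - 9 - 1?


Left to right (same or higher precedence on left)
Postfix: 9 9 - 1 -


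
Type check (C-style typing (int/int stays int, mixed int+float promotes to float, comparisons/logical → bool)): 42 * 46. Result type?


Operand types: int * int
Rule: mixed int/float promotes to float; int/int stays int
Result type: int


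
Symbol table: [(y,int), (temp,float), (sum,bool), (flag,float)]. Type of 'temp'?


Lookup 'temp' → type float


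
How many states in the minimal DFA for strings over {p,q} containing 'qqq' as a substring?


KMP-style automaton: 3 progress states + 1 absorbing accept = 4
Minimal DFA: 4 states


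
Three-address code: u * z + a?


Break into single-operator statements:
t1 = u * z
t2 = t1 + a


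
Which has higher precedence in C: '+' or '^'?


'+' is additive (level 9); '^' is bitwise XOR (level 4)
Higher level binds tighter
'+' has higher precedence than '^'


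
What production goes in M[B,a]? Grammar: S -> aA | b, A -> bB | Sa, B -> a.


For [B, a]: 'a' ∈ FIRST(a)
Entry: B -> a


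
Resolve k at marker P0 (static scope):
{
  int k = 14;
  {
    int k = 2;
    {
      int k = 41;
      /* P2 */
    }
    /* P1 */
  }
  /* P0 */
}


k declared in the same block as P0
k = 14


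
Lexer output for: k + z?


Scan left to right, longest-match per lexeme
Tokens: ID(k), OP(+), ID(z)


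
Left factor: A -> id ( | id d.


Common prefix: 'id'
Factored: A -> id A', A' -> ( | d


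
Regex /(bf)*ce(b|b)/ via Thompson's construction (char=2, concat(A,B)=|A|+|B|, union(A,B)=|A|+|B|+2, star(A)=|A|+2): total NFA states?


Syntax tree has 6 char leaf(s), 1 union(s), 1 star(s)
chars contribute 6×2 = 12; each union adds +2; each star adds +2
Total: 12 + 2 + 2 = 16 states


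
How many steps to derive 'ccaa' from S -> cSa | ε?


Derivation: S => cSa => ccSaa => ccaa
Steps: 3


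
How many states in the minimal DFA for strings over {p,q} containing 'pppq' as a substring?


KMP-style automaton: 4 progress states + 1 absorbing accept = 5
Minimal DFA: 5 states


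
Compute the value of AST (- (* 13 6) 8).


Evaluate inner: (* 13 6) = 78
Evaluate root: (- 78 8) = 70
Result: 70


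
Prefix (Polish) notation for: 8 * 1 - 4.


left-to-right (same/higher precedence on left): tree is (- (* 8 1) 4)
Prefix: - * 8 1 4


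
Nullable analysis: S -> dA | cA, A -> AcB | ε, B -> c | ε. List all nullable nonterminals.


A nonterminal is nullable iff some alternative derives ε (directly, or every symbol in it is nullable)
Nullable: {A, B}


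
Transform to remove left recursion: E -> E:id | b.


Left-recursive alternatives: E:id; non-recursive: b
Introduce E': E -> bE', E' -> :idE' | ε


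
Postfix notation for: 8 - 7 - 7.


Left to right (same or higher precedence on left)
Postfix: 8 7 - 7 -


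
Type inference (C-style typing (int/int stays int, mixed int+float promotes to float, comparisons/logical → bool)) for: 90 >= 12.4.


Operand types: int >= float
Rule: comparison yields bool
Result type: bool


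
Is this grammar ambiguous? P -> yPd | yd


balanced y^n…d^n: each string has a unique parse
Unambiguous


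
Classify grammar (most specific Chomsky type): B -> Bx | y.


Left-linear: every RHS is a terminal or one nonterminal followed by a terminal
Classification: Type 3 (Regular)


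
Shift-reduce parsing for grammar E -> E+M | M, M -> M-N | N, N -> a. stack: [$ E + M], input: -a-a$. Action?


'-' can extend M; shift to build M -> M-N
Action: shift


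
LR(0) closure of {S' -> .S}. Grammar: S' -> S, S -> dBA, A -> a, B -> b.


Start: S' -> .S
For each item with dot before a nonterminal B, add B -> .γ for every B-production
Closure: [S' -> .S, S -> .dBA]


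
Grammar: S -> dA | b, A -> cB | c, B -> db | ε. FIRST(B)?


Per alternative of B: FIRST(db) = {d}; FIRST(ε) = {ε}
FIRST(B) = {d, ε}


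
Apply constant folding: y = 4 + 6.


4 + 6 = 10 at compile time
Optimized: y = 10


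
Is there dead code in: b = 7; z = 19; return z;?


b is assigned but never read
Dead: 'b = 7'


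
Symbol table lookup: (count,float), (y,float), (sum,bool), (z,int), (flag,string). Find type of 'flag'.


Lookup 'flag' → type string


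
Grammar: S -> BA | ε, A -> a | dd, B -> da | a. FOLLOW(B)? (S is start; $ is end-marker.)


$ ∈ FOLLOW(S). For each A -> αBβ: add FIRST(β)\{ε} to FOLLOW(B); if β nullable, add FOLLOW(A).
FOLLOW(B) = {a, d}


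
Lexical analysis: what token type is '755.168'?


Pattern: digits with a decimal point
Type: FLOAT_LITERAL


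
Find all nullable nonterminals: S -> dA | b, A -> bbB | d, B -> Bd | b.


A nonterminal is nullable iff some alternative derives ε (directly, or every symbol in it is nullable)
Nullable: {}


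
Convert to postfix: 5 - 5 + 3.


Left to right (same or higher precedence on left)
Postfix: 5 5 - 3 +


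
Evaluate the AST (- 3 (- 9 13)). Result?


Evaluate inner: (- 9 13) = -4
Evaluate root: (- 3 -4) = 7
Result: 7


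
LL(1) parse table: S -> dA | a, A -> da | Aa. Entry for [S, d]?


For [S, d]: 'd' ∈ FIRST(dA)
Entry: S -> dA


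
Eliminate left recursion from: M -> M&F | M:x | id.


Left-recursive alternatives: M&F, M:x; non-recursive: id
Introduce M': M -> idM', M' -> &FM' | :xM' | ε


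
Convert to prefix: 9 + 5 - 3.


left-to-right (same/higher precedence on left): tree is (- (+ 9 5) 3)
Prefix: - + 9 5 3


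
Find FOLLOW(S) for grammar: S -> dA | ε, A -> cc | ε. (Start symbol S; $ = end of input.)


$ ∈ FOLLOW(S). For each A -> αBβ: add FIRST(β)\{ε} to FOLLOW(B); if β nullable, add FOLLOW(A).
FOLLOW(S) = {$}


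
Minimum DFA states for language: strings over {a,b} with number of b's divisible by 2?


Track (count of b) mod 2: states 0..1, accept at 0
Minimal DFA: 2 states


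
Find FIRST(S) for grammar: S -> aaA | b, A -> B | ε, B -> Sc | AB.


Per alternative of S: FIRST(aaA) = {a}; FIRST(b) = {b}
FIRST(S) = {a, b}


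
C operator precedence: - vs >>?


'-' is additive (level 9); '>>' is shift (level 8)
Higher level binds tighter
'-' has higher precedence than '>>'


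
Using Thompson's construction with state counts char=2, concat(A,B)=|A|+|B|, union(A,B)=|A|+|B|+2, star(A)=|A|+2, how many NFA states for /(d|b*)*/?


Syntax tree has 2 char leaf(s), 1 union(s), 2 star(s)
chars contribute 2×2 = 4; each union adds +2; each star adds +2
Total: 4 + 2 + 4 = 10 states


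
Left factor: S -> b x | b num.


Common prefix: 'b'
Factored: S -> b S', S' -> x | num


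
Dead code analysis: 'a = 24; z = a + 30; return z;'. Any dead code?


a is read by z's definition; z is returned
No dead code


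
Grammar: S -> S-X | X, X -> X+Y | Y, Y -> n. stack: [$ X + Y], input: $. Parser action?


handle 'X+Y' on top
Action: reduce (X -> X+Y)


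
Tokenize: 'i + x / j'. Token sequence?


Scan left to right, longest-match per lexeme
Tokens: ID(i), OP(+), ID(x), OP(/), ID(j)


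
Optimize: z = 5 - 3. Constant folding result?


5 - 3 = 2 at compile time
Optimized: z = 2


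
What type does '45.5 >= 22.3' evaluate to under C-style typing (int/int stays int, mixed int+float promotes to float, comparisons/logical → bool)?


Operand types: float >= float
Rule: comparison yields bool
Result type: bool


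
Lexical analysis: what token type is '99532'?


Pattern: digits only
Type: INTEGER_LITERAL


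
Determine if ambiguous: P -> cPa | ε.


balanced c^n…a^n: each string has a unique parse
Unambiguous


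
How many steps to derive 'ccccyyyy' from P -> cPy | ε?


Derivation: P => cPy => ccPyy => cccPyyy => ccccPyyyy => ccccyyyy
Steps: 5


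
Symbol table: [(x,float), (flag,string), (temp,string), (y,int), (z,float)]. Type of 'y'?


Lookup 'y' → type int


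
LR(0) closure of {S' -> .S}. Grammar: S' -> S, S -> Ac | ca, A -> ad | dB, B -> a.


Start: S' -> .S
For each item with dot before a nonterminal B, add B -> .γ for every B-production
Closure: [S' -> .S, S -> .Ac, S -> .ca, A -> .ad, A -> .dB]


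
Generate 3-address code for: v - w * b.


Break into single-operator statements:
t1 = w * b
t2 = v - t1


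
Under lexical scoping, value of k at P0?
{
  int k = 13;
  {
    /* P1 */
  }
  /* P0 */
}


k declared in the same block as P0
k = 13


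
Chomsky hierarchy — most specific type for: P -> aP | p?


Right-linear: every RHS is a terminal or a terminal followed by one nonterminal
Classification: Type 3 (Regular)


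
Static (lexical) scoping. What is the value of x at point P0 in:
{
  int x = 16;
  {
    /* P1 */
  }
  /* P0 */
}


x declared in the same block as P0
x = 16


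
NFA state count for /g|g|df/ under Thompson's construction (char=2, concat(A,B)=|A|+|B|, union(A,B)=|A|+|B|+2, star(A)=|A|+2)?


Syntax tree has 4 char leaf(s), 2 union(s), 0 star(s)
chars contribute 4×2 = 8; each union adds +2; each star adds +2
Total: 8 + 4 + 0 = 12 states


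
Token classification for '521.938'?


Pattern: digits with a decimal point
Type: FLOAT_LITERAL


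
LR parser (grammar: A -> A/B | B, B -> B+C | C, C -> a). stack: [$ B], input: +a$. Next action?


shift '+' to continue B -> B+C
Action: shift


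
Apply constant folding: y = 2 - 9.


2 - 9 = -7 at compile time
Optimized: y = -7


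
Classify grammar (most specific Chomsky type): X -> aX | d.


Right-linear: every RHS is a terminal or a terminal followed by one nonterminal
Classification: Type 3 (Regular)


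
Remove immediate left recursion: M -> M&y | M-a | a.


Left-recursive alternatives: M&y, M-a; non-recursive: a
Introduce M': M -> aM', M' -> &yM' | -aM' | ε


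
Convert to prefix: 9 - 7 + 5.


left-to-right (same/higher precedence on left): tree is (+ (- 9 7) 5)
Prefix: + - 9 7 5


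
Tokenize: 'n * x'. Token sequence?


Scan left to right, longest-match per lexeme
Tokens: ID(n), OP(*), ID(x)


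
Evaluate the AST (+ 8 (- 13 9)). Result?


Evaluate inner: (- 13 9) = 4
Evaluate root: (+ 8 4) = 12
Result: 12


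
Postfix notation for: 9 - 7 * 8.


* has higher precedence, evaluate 7*8 first
Postfix: 9 7 8 * -


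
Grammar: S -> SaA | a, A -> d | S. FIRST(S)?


Per alternative of S: FIRST(SaA) = {a}; FIRST(a) = {a}
FIRST(S) = {a}


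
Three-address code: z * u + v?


Break into single-operator statements:
t1 = z * u
t2 = t1 + v


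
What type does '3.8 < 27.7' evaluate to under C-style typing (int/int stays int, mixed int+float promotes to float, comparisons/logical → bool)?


Operand types: float < float
Rule: comparison yields bool
Result type: bool


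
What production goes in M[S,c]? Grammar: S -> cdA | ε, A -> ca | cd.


For [S, c]: 'c' ∈ FIRST(cdA)
Entry: S -> cdA


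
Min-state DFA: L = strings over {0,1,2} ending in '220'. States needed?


Track the longest suffix of input matching a prefix of '220': 4 classes (prefixes of length 0..3)
Minimal DFA: 4 states


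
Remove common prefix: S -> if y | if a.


Common prefix: 'if'
Factored: S -> if S', S' -> y | a


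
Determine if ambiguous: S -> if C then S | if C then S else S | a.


dangling else: 'if C then if C then a else a' parses two ways
Ambiguous


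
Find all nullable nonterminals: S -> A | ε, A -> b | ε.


A nonterminal is nullable iff some alternative derives ε (directly, or every symbol in it is nullable)
Nullable: {A, S}


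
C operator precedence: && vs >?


'>' is relational (level 7); '&&' is logical AND (level 2)
Higher level binds tighter
'>' has higher precedence than '&&'


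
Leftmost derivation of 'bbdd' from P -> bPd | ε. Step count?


Derivation: P => bPd => bbPdd => bbdd
Steps: 3


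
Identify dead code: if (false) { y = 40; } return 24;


condition is constant false, so the whole block is unreachable
Dead: 'if (false) { y = 40; }'


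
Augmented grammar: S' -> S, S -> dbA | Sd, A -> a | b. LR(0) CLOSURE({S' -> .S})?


Start: S' -> .S
For each item with dot before a nonterminal B, add B -> .γ for every B-production
Closure: [S' -> .S, S -> .dbA, S -> .Sd]


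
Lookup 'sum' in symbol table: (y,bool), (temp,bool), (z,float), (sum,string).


Lookup 'sum' → type string


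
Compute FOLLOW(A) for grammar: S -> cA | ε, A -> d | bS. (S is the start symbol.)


$ ∈ FOLLOW(S). For each A -> αBβ: add FIRST(β)\{ε} to FOLLOW(B); if β nullable, add FOLLOW(A).
FOLLOW(A) = {$}


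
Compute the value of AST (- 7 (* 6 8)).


Evaluate inner: (* 6 8) = 48
Evaluate root: (- 7 48) = -41
Result: -41


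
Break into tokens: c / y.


Scan left to right, longest-match per lexeme
Tokens: ID(c), OP(/), ID(y)


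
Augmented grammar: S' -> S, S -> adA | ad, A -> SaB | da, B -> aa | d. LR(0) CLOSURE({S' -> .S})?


Start: S' -> .S
For each item with dot before a nonterminal B, add B -> .γ for every B-production
Closure: [S' -> .S, S -> .adA, S -> .ad]


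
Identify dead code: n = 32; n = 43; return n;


first assignment to n is overwritten before any read
Dead: 'n = 32'


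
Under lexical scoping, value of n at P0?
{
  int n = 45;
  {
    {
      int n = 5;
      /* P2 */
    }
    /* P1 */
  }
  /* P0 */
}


n declared in the same block as P0
n = 45


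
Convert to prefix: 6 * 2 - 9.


left-to-right (same/higher precedence on left): tree is (- (* 6 2) 9)
Prefix: - * 6 2 9


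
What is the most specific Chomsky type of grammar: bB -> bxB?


LHS has context (more than one symbol) and |LHS| ≤ |RHS|
Classification: Type 1 (Context-Sensitive)


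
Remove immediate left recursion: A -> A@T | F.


Left-recursive alternatives: A@T; non-recursive: F
Introduce A': A -> FA', A' -> @TA' | ε


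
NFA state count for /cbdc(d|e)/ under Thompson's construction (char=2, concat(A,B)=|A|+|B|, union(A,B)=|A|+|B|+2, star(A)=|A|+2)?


Syntax tree has 6 char leaf(s), 1 union(s), 0 star(s)
chars contribute 6×2 = 12; each union adds +2; each star adds +2
Total: 12 + 2 + 0 = 14 states


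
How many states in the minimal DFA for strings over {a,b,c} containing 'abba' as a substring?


KMP-style automaton: 4 progress states + 1 absorbing accept = 5
Minimal DFA: 5 states


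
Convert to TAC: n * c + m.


Break into single-operator statements:
t1 = n * c
t2 = t1 + m


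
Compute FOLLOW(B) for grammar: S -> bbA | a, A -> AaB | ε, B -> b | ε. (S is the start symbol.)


$ ∈ FOLLOW(S). For each A -> αBβ: add FIRST(β)\{ε} to FOLLOW(B); if β nullable, add FOLLOW(A).
FOLLOW(B) = {$, a}


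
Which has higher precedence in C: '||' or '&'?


'&' is bitwise AND (level 5); '||' is logical OR (level 1)
Higher level binds tighter
'&' has higher precedence than '||'


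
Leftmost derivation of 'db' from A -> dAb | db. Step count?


Derivation: A => db
Steps: 1


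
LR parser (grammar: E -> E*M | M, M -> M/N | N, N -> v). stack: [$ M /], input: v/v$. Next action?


no handle; shift 'v'
Action: shift


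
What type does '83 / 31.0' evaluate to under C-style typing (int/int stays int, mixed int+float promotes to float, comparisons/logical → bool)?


Operand types: int / float
Rule: mixed int/float promotes to float; int/int stays int
Result type: float


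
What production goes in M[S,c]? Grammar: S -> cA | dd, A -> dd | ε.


For [S, c]: 'c' ∈ FIRST(cA)
Entry: S -> cA


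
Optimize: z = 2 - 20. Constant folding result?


2 - 20 = -18 at compile time
Optimized: z = -18


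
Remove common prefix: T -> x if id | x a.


Common prefix: 'x'
Factored: T -> x T', T' -> if id | a


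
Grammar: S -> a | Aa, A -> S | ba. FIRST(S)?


Per alternative of S: FIRST(a) = {a}; FIRST(Aa) = {a, b}
FIRST(S) = {a, b}


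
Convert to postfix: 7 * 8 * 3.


Left to right (same or higher precedence on left)
Postfix: 7 8 * 3 *


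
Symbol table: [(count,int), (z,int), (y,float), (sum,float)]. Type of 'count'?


Lookup 'count' → type int


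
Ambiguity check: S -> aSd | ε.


balanced a^n…d^n: each string has a unique parse
Unambiguous


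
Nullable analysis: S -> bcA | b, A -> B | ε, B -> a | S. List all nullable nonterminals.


A nonterminal is nullable iff some alternative derives ε (directly, or every symbol in it is nullable)
Nullable: {A}


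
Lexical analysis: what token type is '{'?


Pattern: delimiter/punctuation
Type: PUNCTUATION


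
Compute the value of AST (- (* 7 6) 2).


Evaluate inner: (* 7 6) = 42
Evaluate root: (- 42 2) = 40
Result: 40


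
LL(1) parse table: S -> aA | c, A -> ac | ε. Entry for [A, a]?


For [A, a]: 'a' ∈ FIRST(ac)
Entry: A -> ac


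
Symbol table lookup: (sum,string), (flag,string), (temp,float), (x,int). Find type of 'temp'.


Lookup 'temp' → type float


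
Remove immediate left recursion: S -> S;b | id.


Left-recursive alternatives: S;b; non-recursive: id
Introduce S': S -> idS', S' -> ;bS' | ε


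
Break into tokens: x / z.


Scan left to right, longest-match per lexeme
Tokens: ID(x), OP(/), ID(z)


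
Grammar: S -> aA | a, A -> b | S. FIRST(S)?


Per alternative of S: FIRST(aA) = {a}; FIRST(a) = {a}
FIRST(S) = {a}


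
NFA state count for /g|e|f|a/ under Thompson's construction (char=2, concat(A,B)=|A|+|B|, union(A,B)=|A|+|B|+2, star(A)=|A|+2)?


Syntax tree has 4 char leaf(s), 3 union(s), 0 star(s)
chars contribute 4×2 = 8; each union adds +2; each star adds +2
Total: 8 + 6 + 0 = 14 states


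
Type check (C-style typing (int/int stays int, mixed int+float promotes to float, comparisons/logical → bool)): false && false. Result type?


Operand types: bool && bool
Rule: logical operators take bool operands and yield bool
Result type: bool


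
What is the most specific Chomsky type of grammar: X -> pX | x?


Right-linear: every RHS is a terminal or a terminal followed by one nonterminal
Classification: Type 3 (Regular)


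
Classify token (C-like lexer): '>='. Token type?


Pattern: operator symbol
Type: OPERATOR


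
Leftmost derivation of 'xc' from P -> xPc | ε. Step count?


Derivation: P => xPc => xc
Steps: 2


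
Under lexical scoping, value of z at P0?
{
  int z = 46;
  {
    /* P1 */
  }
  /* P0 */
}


z declared in the same block as P0
z = 46


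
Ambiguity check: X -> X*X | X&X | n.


'n*n&n' has two parse trees (no precedence encoded between * and &)
Ambiguous


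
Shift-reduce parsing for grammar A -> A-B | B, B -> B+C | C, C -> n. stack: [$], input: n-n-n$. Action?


no handle on stack; shift 'n'
Action: shift


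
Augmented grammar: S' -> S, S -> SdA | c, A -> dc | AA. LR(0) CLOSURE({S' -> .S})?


Start: S' -> .S
For each item with dot before a nonterminal B, add B -> .γ for every B-production
Closure: [S' -> .S, S -> .SdA, S -> .c]


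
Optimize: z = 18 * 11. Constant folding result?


18 * 11 = 198 at compile time
Optimized: z = 198


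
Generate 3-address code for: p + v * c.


Break into single-operator statements:
t1 = v * c
t2 = p + t1


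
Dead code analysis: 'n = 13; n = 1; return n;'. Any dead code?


first assignment to n is overwritten before any read
Dead: 'n = 13'


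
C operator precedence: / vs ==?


'/' is multiplicative (level 10); '==' is equality (level 6)
Higher level binds tighter
'/' has higher precedence than '=='


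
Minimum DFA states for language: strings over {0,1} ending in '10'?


Track the longest suffix of input matching a prefix of '10': 3 classes (prefixes of length 0..2)
Minimal DFA: 3 states


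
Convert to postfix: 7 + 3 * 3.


* has higher precedence, evaluate 3*3 first
Postfix: 7 3 3 * +


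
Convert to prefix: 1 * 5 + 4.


left-to-right (same/higher precedence on left): tree is (+ (* 1 5) 4)
Prefix: + * 1 5 4


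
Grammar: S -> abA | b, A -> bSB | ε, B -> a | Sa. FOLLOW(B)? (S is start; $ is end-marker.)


$ ∈ FOLLOW(S). For each A -> αBβ: add FIRST(β)\{ε} to FOLLOW(B); if β nullable, add FOLLOW(A).
FOLLOW(B) = {$, a, b}


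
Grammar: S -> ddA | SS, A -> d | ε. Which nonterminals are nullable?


A nonterminal is nullable iff some alternative derives ε (directly, or every symbol in it is nullable)
Nullable: {A}


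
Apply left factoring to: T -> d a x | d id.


Common prefix: 'd'
Factored: T -> d T', T' -> a x | id


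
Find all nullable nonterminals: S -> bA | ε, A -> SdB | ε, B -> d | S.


A nonterminal is nullable iff some alternative derives ε (directly, or every symbol in it is nullable)
Nullable: {A, B, S}


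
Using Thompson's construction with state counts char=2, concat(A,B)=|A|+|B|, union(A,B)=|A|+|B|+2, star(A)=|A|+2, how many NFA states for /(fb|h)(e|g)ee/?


Syntax tree has 7 char leaf(s), 2 union(s), 0 star(s)
chars contribute 7×2 = 14; each union adds +2; each star adds +2
Total: 14 + 4 + 0 = 18 states


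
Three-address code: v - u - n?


Break into single-operator statements:
t1 = v - u
t2 = t1 - n


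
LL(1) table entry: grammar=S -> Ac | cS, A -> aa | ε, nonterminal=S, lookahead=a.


For [S, a]: 'a' ∈ FIRST(Ac)
Entry: S -> Ac


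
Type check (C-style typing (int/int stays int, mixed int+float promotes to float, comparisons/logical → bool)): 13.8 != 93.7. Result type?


Operand types: float != float
Rule: comparison yields bool
Result type: bool


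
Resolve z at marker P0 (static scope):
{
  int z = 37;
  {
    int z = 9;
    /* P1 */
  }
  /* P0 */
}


z declared in the same block as P0
z = 37


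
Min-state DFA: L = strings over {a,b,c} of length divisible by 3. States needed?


Track length mod 3: states 0..2, accept at 0
Minimal DFA: 3 states


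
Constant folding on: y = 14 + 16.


14 + 16 = 30 at compile time
Optimized: y = 30


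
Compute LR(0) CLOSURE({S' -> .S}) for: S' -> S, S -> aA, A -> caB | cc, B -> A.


Start: S' -> .S
For each item with dot before a nonterminal B, add B -> .γ for every B-production
Closure: [S' -> .S, S -> .aA]


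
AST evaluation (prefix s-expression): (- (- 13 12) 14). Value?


Evaluate inner: (- 13 12) = 1
Evaluate root: (- 1 14) = -13
Result: -13


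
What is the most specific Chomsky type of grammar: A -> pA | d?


Right-linear: every RHS is a terminal or a terminal followed by one nonterminal
Classification: Type 3 (Regular)


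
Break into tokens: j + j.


Scan left to right, longest-match per lexeme
Tokens: ID(j), OP(+), ID(j)


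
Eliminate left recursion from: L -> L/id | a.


Left-recursive alternatives: L/id; non-recursive: a
Introduce L': L -> aL', L' -> /idL' | ε


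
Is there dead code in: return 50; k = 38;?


statement follows a return and is unreachable
Dead: 'k = 38'


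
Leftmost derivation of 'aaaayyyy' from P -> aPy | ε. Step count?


Derivation: P => aPy => aaPyy => aaaPyyy => aaaaPyyyy => aaaayyyy
Steps: 5


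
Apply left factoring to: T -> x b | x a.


Common prefix: 'x'
Factored: T -> x T', T' -> b | a


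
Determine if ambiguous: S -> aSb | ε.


balanced a^n…b^n: each string has a unique parse
Unambiguous


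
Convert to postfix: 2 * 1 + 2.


Left to right (same or higher precedence on left)
Postfix: 2 1 * 2 +


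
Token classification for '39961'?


Pattern: digits only
Type: INTEGER_LITERAL


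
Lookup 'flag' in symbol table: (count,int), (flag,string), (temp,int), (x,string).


Lookup 'flag' → type string


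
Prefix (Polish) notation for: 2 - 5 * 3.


'*' binds tighter: tree is (- 2 (* 5 3))
Prefix: - 2 * 5 3


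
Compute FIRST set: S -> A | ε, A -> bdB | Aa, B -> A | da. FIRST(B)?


Per alternative of B: FIRST(A) = {b}; FIRST(da) = {d}
FIRST(B) = {b, d}


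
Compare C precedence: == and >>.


'>>' is shift (level 8); '==' is equality (level 6)
Higher level binds tighter
'>>' has higher precedence than '=='


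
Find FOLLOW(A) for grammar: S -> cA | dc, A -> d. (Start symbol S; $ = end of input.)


$ ∈ FOLLOW(S). For each A -> αBβ: add FIRST(β)\{ε} to FOLLOW(B); if β nullable, add FOLLOW(A).
FOLLOW(A) = {$}


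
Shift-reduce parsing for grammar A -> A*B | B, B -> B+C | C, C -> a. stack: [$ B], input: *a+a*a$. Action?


lookahead ∉ {+} so B won't extend; reduce A -> B
Action: reduce (A -> B)


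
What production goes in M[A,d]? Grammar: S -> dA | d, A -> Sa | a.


For [A, d]: 'd' ∈ FIRST(Sa)
Entry: A -> Sa


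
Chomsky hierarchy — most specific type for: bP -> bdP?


LHS has context (more than one symbol) and |LHS| ≤ |RHS|
Classification: Type 1 (Context-Sensitive)


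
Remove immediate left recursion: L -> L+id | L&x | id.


Left-recursive alternatives: L+id, L&x; non-recursive: id
Introduce L': L -> idL', L' -> +idL' | &xL' | ε


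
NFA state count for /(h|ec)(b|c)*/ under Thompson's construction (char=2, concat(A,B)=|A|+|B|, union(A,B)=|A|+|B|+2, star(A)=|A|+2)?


Syntax tree has 5 char leaf(s), 2 union(s), 1 star(s)
chars contribute 5×2 = 10; each union adds +2; each star adds +2
Total: 10 + 4 + 2 = 16 states


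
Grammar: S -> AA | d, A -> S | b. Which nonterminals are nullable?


A nonterminal is nullable iff some alternative derives ε (directly, or every symbol in it is nullable)
Nullable: {}


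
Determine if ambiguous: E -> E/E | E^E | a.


'a/a^a' has two parse trees (no precedence encoded between / and ^)
Ambiguous


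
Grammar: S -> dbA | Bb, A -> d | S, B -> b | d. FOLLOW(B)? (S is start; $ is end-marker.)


$ ∈ FOLLOW(S). For each A -> αBβ: add FIRST(β)\{ε} to FOLLOW(B); if β nullable, add FOLLOW(A).
FOLLOW(B) = {b}


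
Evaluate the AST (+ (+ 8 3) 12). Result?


Evaluate inner: (+ 8 3) = 11
Evaluate root: (+ 11 12) = 23
Result: 23


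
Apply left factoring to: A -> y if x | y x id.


Common prefix: 'y'
Factored: A -> y A', A' -> if x | x id


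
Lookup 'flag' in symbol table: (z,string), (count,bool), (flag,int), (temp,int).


Lookup 'flag' → type int


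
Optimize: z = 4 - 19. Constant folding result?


4 - 19 = -15 at compile time
Optimized: z = -15


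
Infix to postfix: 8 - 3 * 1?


* has higher precedence, evaluate 3*1 first
Postfix: 8 3 1 * -


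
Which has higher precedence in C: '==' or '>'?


'>' is relational (level 7); '==' is equality (level 6)
Higher level binds tighter
'>' has higher precedence than '=='


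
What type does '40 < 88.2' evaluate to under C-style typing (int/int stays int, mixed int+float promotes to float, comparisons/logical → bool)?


Operand types: int < float
Rule: comparison yields bool
Result type: bool


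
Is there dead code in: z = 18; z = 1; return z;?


first assignment to z is overwritten before any read
Dead: 'z = 18'


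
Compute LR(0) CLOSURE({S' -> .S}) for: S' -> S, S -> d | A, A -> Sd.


Start: S' -> .S
For each item with dot before a nonterminal B, add B -> .γ for every B-production
Closure: [S' -> .S, S -> .d, S -> .A, A -> .Sd]


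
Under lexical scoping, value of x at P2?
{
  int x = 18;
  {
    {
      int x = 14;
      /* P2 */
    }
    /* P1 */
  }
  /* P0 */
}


x declared in the same block as P2
x = 14


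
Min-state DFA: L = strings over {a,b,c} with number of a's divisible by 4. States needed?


Track (count of a) mod 4: states 0..3, accept at 0
Minimal DFA: 4 states


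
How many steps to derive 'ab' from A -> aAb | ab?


Derivation: A => ab
Steps: 1


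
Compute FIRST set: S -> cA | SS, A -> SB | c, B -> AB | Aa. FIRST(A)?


Per alternative of A: FIRST(SB) = {c}; FIRST(c) = {c}
FIRST(A) = {c}


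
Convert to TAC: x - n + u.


Break into single-operator statements:
t1 = x - n
t2 = t1 + u


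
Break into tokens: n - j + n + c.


Scan left to right, longest-match per lexeme
Tokens: ID(n), OP(-), ID(j), OP(+), ID(n), OP(+), ID(c)


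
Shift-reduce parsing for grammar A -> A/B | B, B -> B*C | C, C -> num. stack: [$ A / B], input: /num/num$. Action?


handle 'A/B' on top; lookahead ∈ FOLLOW(A) = {/, $}
Action: reduce (A -> A/B)


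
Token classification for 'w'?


Pattern: letter/underscore followed by alphanumerics, not a keyword
Type: IDENTIFIER


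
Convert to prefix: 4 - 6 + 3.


left-to-right (same/higher precedence on left): tree is (+ (- 4 6) 3)
Prefix: + - 4 6 3


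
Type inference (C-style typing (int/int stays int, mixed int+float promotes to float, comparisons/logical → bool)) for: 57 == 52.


Operand types: int == int
Rule: comparison yields bool
Result type: bool


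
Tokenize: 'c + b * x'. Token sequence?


Scan left to right, longest-match per lexeme
Tokens: ID(c), OP(+), ID(b), OP(*), ID(x)


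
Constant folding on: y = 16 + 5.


16 + 5 = 21 at compile time
Optimized: y = 21


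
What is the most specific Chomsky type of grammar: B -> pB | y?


Right-linear: every RHS is a terminal or a terminal followed by one nonterminal
Classification: Type 3 (Regular)


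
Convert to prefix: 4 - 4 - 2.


left-to-right (same/higher precedence on left): tree is (- (- 4 4) 2)
Prefix: - - 4 4 2


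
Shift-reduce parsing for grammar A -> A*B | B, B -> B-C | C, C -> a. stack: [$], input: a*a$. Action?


no handle on stack; shift 'a'
Action: shift


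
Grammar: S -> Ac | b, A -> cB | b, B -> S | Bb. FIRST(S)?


Per alternative of S: FIRST(Ac) = {b, c}; FIRST(b) = {b}
FIRST(S) = {b, c}


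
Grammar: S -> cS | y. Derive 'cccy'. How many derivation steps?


Derivation: S => cS => ccS => cccS => cccy
Steps: 4


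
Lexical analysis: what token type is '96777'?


Pattern: digits only
Type: INTEGER_LITERAL


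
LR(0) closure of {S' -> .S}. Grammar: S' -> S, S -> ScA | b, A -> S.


Start: S' -> .S
For each item with dot before a nonterminal B, add B -> .γ for every B-production
Closure: [S' -> .S, S -> .ScA, S -> .b]


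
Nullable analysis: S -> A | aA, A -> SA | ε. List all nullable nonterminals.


A nonterminal is nullable iff some alternative derives ε (directly, or every symbol in it is nullable)
Nullable: {A, S}


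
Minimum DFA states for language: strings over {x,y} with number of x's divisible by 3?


Track (count of x) mod 3: states 0..2, accept at 0
Minimal DFA: 3 states


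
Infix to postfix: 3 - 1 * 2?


* has higher precedence, evaluate 1*2 first
Postfix: 3 1 2 * -


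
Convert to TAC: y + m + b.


Break into single-operator statements:
t1 = y + m
t2 = t1 + b


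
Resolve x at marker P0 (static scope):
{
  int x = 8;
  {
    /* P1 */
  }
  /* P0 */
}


x declared in the same block as P0
x = 8


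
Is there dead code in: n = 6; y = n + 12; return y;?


n is read by y's definition; y is returned
No dead code


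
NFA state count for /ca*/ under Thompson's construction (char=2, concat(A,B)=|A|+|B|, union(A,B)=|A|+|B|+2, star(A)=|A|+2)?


Syntax tree has 2 char leaf(s), 0 union(s), 1 star(s)
chars contribute 2×2 = 4; each union adds +2; each star adds +2
Total: 4 + 0 + 2 = 6 states


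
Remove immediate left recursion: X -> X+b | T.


Left-recursive alternatives: X+b; non-recursive: T
Introduce X': X -> TX', X' -> +bX' | ε


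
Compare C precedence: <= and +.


'+' is additive (level 9); '<=' is relational (level 7)
Higher level binds tighter
'+' has higher precedence than '<='


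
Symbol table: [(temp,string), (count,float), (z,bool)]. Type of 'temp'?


Lookup 'temp' → type string


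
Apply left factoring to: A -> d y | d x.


Common prefix: 'd'
Factored: A -> d A', A' -> y | x


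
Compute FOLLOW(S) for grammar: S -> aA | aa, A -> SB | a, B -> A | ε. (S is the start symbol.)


$ ∈ FOLLOW(S). For each A -> αBβ: add FIRST(β)\{ε} to FOLLOW(B); if β nullable, add FOLLOW(A).
FOLLOW(S) = {$, a}


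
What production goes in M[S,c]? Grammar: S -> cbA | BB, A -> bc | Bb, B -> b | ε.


For [S, c]: 'c' ∈ FIRST(cbA)
Entry: S -> cbA


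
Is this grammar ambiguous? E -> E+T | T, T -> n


precedence layered via separate nonterminal T: deterministic
Unambiguous


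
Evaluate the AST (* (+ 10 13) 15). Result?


Evaluate inner: (+ 10 13) = 23
Evaluate root: (* 23 15) = 345
Result: 345
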